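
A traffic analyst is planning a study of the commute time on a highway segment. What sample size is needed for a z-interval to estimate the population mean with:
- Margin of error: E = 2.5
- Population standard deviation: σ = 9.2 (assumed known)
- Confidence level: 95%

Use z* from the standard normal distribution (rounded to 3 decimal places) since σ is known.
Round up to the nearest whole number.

Using z* since population σ is known (z-interval formula).

For 95% confidence, z* = 1.96 (from standard normal table)

Sample size formula for z-interval: n = (z*σ/E)²

n = (1.96 × 9.2 / 2.5)²
  = (7.212800)²
  = 52.0245

Round up to the nearest whole number: n = 53

53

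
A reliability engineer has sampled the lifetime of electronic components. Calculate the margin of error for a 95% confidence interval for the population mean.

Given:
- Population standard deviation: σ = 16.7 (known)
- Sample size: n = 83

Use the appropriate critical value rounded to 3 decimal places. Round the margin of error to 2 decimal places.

The population standard deviation σ is known, so use the z-interval margin of error formula.

For 95% confidence, z* = 1.96 (from standard normal table)

Margin of error formula for z-interval: E = z* × σ/√n

E = 1.96 × 16.7/√83
  = 1.96 × 1.833063
  = 3.5928

Rounded to 2 decimal places:

3.59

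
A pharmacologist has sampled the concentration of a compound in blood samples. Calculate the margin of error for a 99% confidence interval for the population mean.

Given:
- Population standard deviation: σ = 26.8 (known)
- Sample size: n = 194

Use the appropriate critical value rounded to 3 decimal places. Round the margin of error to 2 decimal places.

The population standard deviation σ is known, so use the z-interval margin of error formula.

For 99% confidence, z* = 2.576 (from standard normal table)

Margin of error formula for z-interval: E = z* × σ/√n

E = 2.576 × 26.8/√194
  = 2.576 × 1.924128
  = 4.9566

Rounded to 2 decimal places:

4.96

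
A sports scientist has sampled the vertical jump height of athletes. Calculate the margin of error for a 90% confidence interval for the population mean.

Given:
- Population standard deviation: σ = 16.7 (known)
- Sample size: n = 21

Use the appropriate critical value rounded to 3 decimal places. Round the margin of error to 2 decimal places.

The population standard deviation σ is known, so use the z-interval margin of error formula.

For 90% confidence, z* = 1.645 (from standard normal table)

Margin of error formula for z-interval: E = z* × σ/√n

E = 1.645 × 16.7/√21
  = 1.645 × 3.644239
  = 5.9948

Rounded to 2 decimal places:

5.99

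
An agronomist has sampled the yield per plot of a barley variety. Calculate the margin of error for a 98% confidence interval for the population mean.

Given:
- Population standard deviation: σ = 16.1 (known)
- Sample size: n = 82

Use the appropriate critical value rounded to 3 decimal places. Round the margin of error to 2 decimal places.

The population standard deviation σ is known, so use the z-interval margin of error formula.

For 98% confidence, z* = 2.326 (from standard normal table)

Margin of error formula for z-interval: E = z* × σ/√n

E = 2.326 × 16.1/√82
  = 2.326 × 1.777948
  = 4.1355

Rounded to 2 decimal places:

4.14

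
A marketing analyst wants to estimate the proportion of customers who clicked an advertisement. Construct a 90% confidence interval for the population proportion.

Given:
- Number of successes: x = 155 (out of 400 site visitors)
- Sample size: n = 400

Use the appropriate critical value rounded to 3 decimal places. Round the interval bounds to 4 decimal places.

Sample proportion: p̂ = 155/400 = 0.387500

Check conditions for normal approximation:
  np̂ = 155 ≥ 10 ✓
  n(1-p̂) = 245 ≥ 10 ✓

The sample is large enough, so use a z-interval (normal approximation) for the proportion.

For 90% confidence, z* = 1.645 (from standard normal table)

Standard error: SE = √(p̂(1-p̂)/n) = √(0.387500×0.612500/400) = 0.02435897

Margin of error: E = z* × SE = 1.645 × 0.02435897 = 0.040071

Z-interval: p̂ ± E = 0.387500 ± 0.040071 = (0.347429, 0.427571)

Rounded to 4 decimal places:

(0.3474, 0.4276)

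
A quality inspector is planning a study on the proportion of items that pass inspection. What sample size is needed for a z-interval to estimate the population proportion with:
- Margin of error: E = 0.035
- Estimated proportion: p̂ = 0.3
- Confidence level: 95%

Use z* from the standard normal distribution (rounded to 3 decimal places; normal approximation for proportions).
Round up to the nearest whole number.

Using z* for proportion z-interval (normal approximation).

For 95% confidence, z* = 1.96 (from standard normal table)

Sample size formula for proportion z-interval: n = z*²p̂(1-p̂)/E²

n = 1.96² × 0.3 × 0.7 / 0.035²
  = 3.8416 × 0.21 / 0.001225
  = 658.5600

Round up to the nearest whole number: n = 659

659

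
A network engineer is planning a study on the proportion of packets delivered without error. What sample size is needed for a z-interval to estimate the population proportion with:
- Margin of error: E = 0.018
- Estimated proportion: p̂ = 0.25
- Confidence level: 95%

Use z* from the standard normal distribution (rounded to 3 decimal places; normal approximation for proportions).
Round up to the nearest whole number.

Using z* for proportion z-interval (normal approximation).

For 95% confidence, z* = 1.96 (from standard normal table)

Sample size formula for proportion z-interval: n = z*²p̂(1-p̂)/E²

n = 1.96² × 0.25 × 0.75 / 0.018²
  = 3.8416 × 0.1875 / 0.000324
  = 2223.1481

Round up to the nearest whole number: n = 2224

2224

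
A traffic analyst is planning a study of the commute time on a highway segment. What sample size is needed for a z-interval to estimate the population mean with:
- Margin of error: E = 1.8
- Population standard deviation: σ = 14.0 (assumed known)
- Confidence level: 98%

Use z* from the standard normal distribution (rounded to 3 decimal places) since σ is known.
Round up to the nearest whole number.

Using z* since population σ is known (z-interval formula).

For 98% confidence, z* = 2.326 (from standard normal table)

Sample size formula for z-interval: n = (z*σ/E)²

n = (2.326 × 14.0 / 1.8)²
  = (18.091111)²
  = 327.2883

Round up to the nearest whole number: n = 328

328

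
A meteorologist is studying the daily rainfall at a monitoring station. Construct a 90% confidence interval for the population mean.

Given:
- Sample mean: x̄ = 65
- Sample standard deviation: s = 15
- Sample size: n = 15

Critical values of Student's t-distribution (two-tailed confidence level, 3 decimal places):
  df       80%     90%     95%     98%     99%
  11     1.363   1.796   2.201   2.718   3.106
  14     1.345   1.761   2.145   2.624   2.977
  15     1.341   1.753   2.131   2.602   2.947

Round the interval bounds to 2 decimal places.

The population standard deviation σ is unknown (only the sample standard deviation s is given), so use a t-interval with df = n - 1 = 15 - 1 = 14.

For 90% confidence with df = 14, t* = 1.761 (from t-table)

Standard error: SE = s/√n = 15/√15 = 3.872983

Margin of error: E = t* × SE = 1.761 × 3.872983 = 6.8203

T-interval: x̄ ± E = 65 ± 6.8203 = (58.1797, 71.8203)

Rounded to 2 decimal places:

(58.18, 71.82)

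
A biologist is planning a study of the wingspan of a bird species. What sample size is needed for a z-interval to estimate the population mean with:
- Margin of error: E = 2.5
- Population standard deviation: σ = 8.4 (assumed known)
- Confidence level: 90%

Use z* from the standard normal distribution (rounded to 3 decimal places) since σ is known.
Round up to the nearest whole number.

Using z* since population σ is known (z-interval formula).

For 90% confidence, z* = 1.645 (from standard normal table)

Sample size formula for z-interval: n = (z*σ/E)²

n = (1.645 × 8.4 / 2.5)²
  = (5.527200)²
  = 30.5499

Round up to the nearest whole number: n = 31

31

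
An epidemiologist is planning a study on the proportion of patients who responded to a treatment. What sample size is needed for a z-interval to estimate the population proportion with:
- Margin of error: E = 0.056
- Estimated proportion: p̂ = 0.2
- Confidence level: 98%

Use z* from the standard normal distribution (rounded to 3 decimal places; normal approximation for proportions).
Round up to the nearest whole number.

Using z* for proportion z-interval (normal approximation).

For 98% confidence, z* = 2.326 (from standard normal table)

Sample size formula for proportion z-interval: n = z*²p̂(1-p̂)/E²

n = 2.326² × 0.2 × 0.8 / 0.056²
  = 5.410276 × 0.16 / 0.003136
  = 276.0345

Round up to the nearest whole number: n = 277

277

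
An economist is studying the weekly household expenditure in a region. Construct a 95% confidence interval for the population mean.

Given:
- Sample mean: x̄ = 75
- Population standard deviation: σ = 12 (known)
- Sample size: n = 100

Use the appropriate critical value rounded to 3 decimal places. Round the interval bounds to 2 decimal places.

The population standard deviation σ is known, so use a z-interval (standard normal critical value).

For 95% confidence, z* = 1.96 (from standard normal table)

Standard error: SE = σ/√n = 12/√100 = 1.200000

Margin of error: E = z* × SE = 1.96 × 1.200000 = 2.3520

Z-interval: x̄ ± E = 75 ± 2.3520 = (72.6480, 77.3520)

Rounded to 2 decimal places:

(72.65, 77.35)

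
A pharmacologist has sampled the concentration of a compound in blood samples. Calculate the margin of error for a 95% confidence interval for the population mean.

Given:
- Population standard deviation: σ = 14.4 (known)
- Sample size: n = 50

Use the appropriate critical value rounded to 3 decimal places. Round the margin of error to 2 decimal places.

The population standard deviation σ is known, so use the z-interval margin of error formula.

For 95% confidence, z* = 1.96 (from standard normal table)

Margin of error formula for z-interval: E = z* × σ/√n

E = 1.96 × 14.4/√50
  = 1.96 × 2.036468
  = 3.9915

Rounded to 2 decimal places:

3.99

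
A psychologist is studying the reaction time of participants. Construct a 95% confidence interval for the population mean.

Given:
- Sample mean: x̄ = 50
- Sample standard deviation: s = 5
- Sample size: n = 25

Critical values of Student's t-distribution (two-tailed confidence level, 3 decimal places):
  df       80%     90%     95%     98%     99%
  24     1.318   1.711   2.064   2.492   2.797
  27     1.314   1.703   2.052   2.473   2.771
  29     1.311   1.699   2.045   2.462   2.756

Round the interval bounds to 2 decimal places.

The population standard deviation σ is unknown (only the sample standard deviation s is given), so use a t-interval with df = n - 1 = 25 - 1 = 24.

For 95% confidence with df = 24, t* = 2.064 (from t-table)

Standard error: SE = s/√n = 5/√25 = 1.000000

Margin of error: E = t* × SE = 2.064 × 1.000000 = 2.0640

T-interval: x̄ ± E = 50 ± 2.0640 = (47.9360, 52.0640)

Rounded to 2 decimal places:

(47.94, 52.06)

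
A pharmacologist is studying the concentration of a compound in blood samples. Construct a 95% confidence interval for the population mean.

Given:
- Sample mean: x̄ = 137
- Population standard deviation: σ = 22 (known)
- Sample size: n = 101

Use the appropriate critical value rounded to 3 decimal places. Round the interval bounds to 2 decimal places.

The population standard deviation σ is known, so use a z-interval (standard normal critical value).

For 95% confidence, z* = 1.96 (from standard normal table)

Standard error: SE = σ/√n = 22/√101 = 2.189082

Margin of error: E = z* × SE = 1.96 × 2.189082 = 4.2906

Z-interval: x̄ ± E = 137 ± 4.2906 = (132.7094, 141.2906)

Rounded to 2 decimal places:

(132.71, 141.29)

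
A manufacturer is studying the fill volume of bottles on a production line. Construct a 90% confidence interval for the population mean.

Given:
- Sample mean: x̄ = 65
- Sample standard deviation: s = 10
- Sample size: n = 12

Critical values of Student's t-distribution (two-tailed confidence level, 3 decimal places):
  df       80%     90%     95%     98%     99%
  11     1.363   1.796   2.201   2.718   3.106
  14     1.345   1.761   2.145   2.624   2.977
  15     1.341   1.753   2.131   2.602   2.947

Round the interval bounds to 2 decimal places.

The population standard deviation σ is unknown (only the sample standard deviation s is given), so use a t-interval with df = n - 1 = 12 - 1 = 11.

For 90% confidence with df = 11, t* = 1.796 (from t-table)

Standard error: SE = s/√n = 10/√12 = 2.886751

Margin of error: E = t* × SE = 1.796 × 2.886751 = 5.1846

T-interval: x̄ ± E = 65 ± 5.1846 = (59.8154, 70.1846)

Rounded to 2 decimal places:

(59.82, 70.18)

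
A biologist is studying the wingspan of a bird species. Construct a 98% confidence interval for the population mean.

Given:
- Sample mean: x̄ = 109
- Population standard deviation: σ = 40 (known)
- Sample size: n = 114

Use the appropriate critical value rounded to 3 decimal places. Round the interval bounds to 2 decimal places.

The population standard deviation σ is known, so use a z-interval (standard normal critical value).

For 98% confidence, z* = 2.326 (from standard normal table)

Standard error: SE = σ/√n = 40/√114 = 3.746343

Margin of error: E = z* × SE = 2.326 × 3.746343 = 8.7140

Z-interval: x̄ ± E = 109 ± 8.7140 = (100.2860, 117.7140)

Rounded to 2 decimal places:

(100.29, 117.71)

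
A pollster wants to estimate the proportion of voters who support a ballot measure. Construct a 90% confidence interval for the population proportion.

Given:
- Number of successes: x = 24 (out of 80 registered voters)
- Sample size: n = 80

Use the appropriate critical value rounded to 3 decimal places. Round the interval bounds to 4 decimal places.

Sample proportion: p̂ = 24/80 = 0.300000

Check conditions for normal approximation:
  np̂ = 24 ≥ 10 ✓
  n(1-p̂) = 56 ≥ 10 ✓

The sample is large enough, so use a z-interval (normal approximation) for the proportion.

For 90% confidence, z* = 1.645 (from standard normal table)

Standard error: SE = √(p̂(1-p̂)/n) = √(0.300000×0.700000/80) = 0.05123475

Margin of error: E = z* × SE = 1.645 × 0.05123475 = 0.084281

Z-interval: p̂ ± E = 0.300000 ± 0.084281 = (0.215719, 0.384281)

Rounded to 4 decimal places:

(0.2157, 0.3843)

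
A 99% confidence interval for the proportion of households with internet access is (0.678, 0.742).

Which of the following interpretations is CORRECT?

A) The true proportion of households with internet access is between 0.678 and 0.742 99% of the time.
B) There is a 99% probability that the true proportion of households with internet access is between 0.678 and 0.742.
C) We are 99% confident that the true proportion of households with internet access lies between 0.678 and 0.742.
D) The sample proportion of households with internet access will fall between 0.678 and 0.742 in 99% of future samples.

A confidence interval represents our confidence in the procedure, not a probability statement about the parameter.

Key concept: If we repeated this sampling process many times and computed a 99% CI each time, about 99% of those intervals would contain the true population parameter.

For this specific interval (0.678, 0.742):
- Midpoint (point estimate): 0.71
- Margin of error: 0.032

The correct interpretation is the one stating confidence that the true parameter lies in the interval — option C.

C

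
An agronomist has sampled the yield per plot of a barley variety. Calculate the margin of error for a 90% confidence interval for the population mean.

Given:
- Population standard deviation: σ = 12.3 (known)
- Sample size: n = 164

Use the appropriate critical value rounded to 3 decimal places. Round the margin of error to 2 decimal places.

The population standard deviation σ is known, so use the z-interval margin of error formula.

For 90% confidence, z* = 1.645 (from standard normal table)

Margin of error formula for z-interval: E = z* × σ/√n

E = 1.645 × 12.3/√164
  = 1.645 × 0.960469
  = 1.5800

Rounded to 2 decimal places:

1.58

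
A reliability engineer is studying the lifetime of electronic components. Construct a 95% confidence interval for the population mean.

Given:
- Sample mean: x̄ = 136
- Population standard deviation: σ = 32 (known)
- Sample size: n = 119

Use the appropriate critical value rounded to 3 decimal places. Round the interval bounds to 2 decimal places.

The population standard deviation σ is known, so use a z-interval (standard normal critical value).

For 95% confidence, z* = 1.96 (from standard normal table)

Standard error: SE = σ/√n = 32/√119 = 2.933435

Margin of error: E = z* × SE = 1.96 × 2.933435 = 5.7495

Z-interval: x̄ ± E = 136 ± 5.7495 = (130.2505, 141.7495)

Rounded to 2 decimal places:

(130.25, 141.75)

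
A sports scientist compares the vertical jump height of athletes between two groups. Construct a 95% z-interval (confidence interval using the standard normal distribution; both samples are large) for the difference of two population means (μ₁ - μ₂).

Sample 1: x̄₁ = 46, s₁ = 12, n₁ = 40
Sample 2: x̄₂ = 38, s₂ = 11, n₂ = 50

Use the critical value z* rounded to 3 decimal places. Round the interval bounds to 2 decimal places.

Both samples are large (n₁ = 40 ≥ 30, n₂ = 50 ≥ 30), so a z-interval for the difference of means applies.

Point estimate: x̄₁ - x̄₂ = 46 - 38 = 8

Standard error: SE = √(s₁²/n₁ + s₂²/n₂)
= √(12²/40 + 11²/50)
= √(3.600000 + 2.420000)
= 2.453569

For 95% confidence, z* = 1.96 (from standard normal table)
Margin of error: E = z* × SE = 1.96 × 2.453569 = 4.8090

Z-interval: (x̄₁ - x̄₂) ± E = 8 ± 4.8090 = (3.1910, 12.8090)

Rounded to 2 decimal places:

(3.19, 12.81)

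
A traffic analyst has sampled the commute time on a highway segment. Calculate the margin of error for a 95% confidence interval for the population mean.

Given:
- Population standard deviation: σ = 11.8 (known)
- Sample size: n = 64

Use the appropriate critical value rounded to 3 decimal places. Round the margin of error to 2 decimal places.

The population standard deviation σ is known, so use the z-interval margin of error formula.

For 95% confidence, z* = 1.96 (from standard normal table)

Margin of error formula for z-interval: E = z* × σ/√n

E = 1.96 × 11.8/√64
  = 1.96 × 1.475000
  = 2.8910

Rounded to 2 decimal places:

2.89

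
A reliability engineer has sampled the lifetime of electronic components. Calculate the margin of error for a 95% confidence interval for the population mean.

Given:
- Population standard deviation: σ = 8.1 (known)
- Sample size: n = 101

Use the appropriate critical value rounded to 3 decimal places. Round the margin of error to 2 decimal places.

The population standard deviation σ is known, so use the z-interval margin of error formula.

For 95% confidence, z* = 1.96 (from standard normal table)

Margin of error formula for z-interval: E = z* × σ/√n

E = 1.96 × 8.1/√101
  = 1.96 × 0.805980
  = 1.5797

Rounded to 2 decimal places:

1.58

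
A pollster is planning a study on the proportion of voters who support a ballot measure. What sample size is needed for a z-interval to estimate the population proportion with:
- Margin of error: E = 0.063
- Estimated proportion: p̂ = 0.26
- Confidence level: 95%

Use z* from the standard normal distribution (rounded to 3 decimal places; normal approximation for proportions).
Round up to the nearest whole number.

Using z* for proportion z-interval (normal approximation).

For 95% confidence, z* = 1.96 (from standard normal table)

Sample size formula for proportion z-interval: n = z*²p̂(1-p̂)/E²

n = 1.96² × 0.26 × 0.74 / 0.063²
  = 3.8416 × 0.1924 / 0.003969
  = 186.2242

Round up to the nearest whole number: n = 187

187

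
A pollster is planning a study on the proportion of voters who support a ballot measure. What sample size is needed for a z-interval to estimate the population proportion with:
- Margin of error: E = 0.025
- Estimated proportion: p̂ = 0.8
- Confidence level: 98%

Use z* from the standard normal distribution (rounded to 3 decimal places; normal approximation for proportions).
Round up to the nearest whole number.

Using z* for proportion z-interval (normal approximation).

For 98% confidence, z* = 2.326 (from standard normal table)

Sample size formula for proportion z-interval: n = z*²p̂(1-p̂)/E²

n = 2.326² × 0.8 × 0.2 / 0.025²
  = 5.410276 × 0.16 / 0.000625
  = 1385.0307

Round up to the nearest whole number: n = 1386

1386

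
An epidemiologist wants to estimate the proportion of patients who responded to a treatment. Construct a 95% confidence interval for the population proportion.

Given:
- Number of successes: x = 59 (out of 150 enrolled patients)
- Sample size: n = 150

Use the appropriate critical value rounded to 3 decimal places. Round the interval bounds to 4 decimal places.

Sample proportion: p̂ = 59/150 = 0.393333

Check conditions for normal approximation:
  np̂ = 59 ≥ 10 ✓
  n(1-p̂) = 91 ≥ 10 ✓

The sample is large enough, so use a z-interval (normal approximation) for the proportion.

For 95% confidence, z* = 1.96 (from standard normal table)

Standard error: SE = √(p̂(1-p̂)/n) = √(0.393333×0.606667/150) = 0.03988502

Margin of error: E = z* × SE = 1.96 × 0.03988502 = 0.078175

Z-interval: p̂ ± E = 0.393333 ± 0.078175 = (0.315159, 0.471508)

Rounded to 4 decimal places:

(0.3152, 0.4715)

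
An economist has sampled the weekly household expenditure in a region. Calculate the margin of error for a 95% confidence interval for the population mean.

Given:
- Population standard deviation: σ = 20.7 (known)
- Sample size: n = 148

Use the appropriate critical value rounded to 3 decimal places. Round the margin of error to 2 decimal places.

The population standard deviation σ is known, so use the z-interval margin of error formula.

For 95% confidence, z* = 1.96 (from standard normal table)

Margin of error formula for z-interval: E = z* × σ/√n

E = 1.96 × 20.7/√148
  = 1.96 × 1.70152952
  = 3.334998

Rounded to 2 decimal places:

3.33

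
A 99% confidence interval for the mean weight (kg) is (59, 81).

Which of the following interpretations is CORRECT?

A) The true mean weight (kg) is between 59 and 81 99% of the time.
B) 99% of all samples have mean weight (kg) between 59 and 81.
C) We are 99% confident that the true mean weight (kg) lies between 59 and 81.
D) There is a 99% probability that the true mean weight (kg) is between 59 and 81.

A confidence interval represents our confidence in the procedure, not a probability statement about the parameter.

Key concept: If we repeated this sampling process many times and computed a 99% CI each time, about 99% of those intervals would contain the true population parameter.

For this specific interval (59, 81):
- Midpoint (point estimate): 70
- Margin of error: 11

The correct interpretation is the one stating confidence that the true parameter lies in the interval — option C.

C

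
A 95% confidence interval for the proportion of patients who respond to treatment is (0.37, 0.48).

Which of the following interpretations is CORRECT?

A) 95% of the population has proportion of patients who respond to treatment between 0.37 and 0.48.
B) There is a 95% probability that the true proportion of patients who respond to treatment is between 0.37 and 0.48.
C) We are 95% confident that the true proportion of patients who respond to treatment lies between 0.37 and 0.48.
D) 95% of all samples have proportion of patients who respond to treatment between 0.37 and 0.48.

A confidence interval represents our confidence in the procedure, not a probability statement about the parameter.

Key concept: If we repeated this sampling process many times and computed a 95% CI each time, about 95% of those intervals would contain the true population parameter.

For this specific interval (0.37, 0.48):
- Midpoint (point estimate): 0.425
- Margin of error: 0.055

The correct interpretation is the one stating confidence that the true parameter lies in the interval — option C.

C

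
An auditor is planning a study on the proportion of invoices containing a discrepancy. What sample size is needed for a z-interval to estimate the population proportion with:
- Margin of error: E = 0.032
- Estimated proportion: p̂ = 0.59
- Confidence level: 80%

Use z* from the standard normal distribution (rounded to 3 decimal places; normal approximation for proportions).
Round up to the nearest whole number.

Using z* for proportion z-interval (normal approximation).

For 80% confidence, z* = 1.282 (from standard normal table)

Sample size formula for proportion z-interval: n = z*²p̂(1-p̂)/E²

n = 1.282² × 0.59 × 0.41 / 0.032²
  = 1.643524 × 0.2419 / 0.001024
  = 388.2504

Round up to the nearest whole number: n = 389

389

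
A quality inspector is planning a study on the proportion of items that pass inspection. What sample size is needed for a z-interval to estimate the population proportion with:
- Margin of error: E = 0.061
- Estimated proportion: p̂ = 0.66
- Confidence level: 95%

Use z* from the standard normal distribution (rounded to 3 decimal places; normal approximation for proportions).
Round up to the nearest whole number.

Using z* for proportion z-interval (normal approximation).

For 95% confidence, z* = 1.96 (from standard normal table)

Sample size formula for proportion z-interval: n = z*²p̂(1-p̂)/E²

n = 1.96² × 0.66 × 0.34 / 0.061²
  = 3.8416 × 0.2244 / 0.003721
  = 231.6729

Round up to the nearest whole number: n = 232

232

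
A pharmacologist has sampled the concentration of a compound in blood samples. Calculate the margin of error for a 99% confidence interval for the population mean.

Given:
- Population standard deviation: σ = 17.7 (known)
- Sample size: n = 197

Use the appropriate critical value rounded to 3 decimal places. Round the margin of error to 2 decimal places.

The population standard deviation σ is known, so use the z-interval margin of error formula.

For 99% confidence, z* = 2.576 (from standard normal table)

Margin of error formula for z-interval: E = z* × σ/√n

E = 2.576 × 17.7/√197
  = 2.576 × 1.261073
  = 3.2485

Rounded to 2 decimal places:

3.25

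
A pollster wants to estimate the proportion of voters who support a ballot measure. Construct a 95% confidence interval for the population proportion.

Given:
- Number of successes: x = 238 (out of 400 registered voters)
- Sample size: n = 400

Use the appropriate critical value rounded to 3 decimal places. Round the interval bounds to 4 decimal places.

Sample proportion: p̂ = 238/400 = 0.595000

Check conditions for normal approximation:
  np̂ = 238 ≥ 10 ✓
  n(1-p̂) = 162 ≥ 10 ✓

The sample is large enough, so use a z-interval (normal approximation) for the proportion.

For 95% confidence, z* = 1.96 (from standard normal table)

Standard error: SE = √(p̂(1-p̂)/n) = √(0.595000×0.405000/400) = 0.02454460

Margin of error: E = z* × SE = 1.96 × 0.02454460 = 0.048107

Z-interval: p̂ ± E = 0.595000 ± 0.048107 = (0.546893, 0.643107)

Rounded to 4 decimal places:

(0.5469, 0.6431)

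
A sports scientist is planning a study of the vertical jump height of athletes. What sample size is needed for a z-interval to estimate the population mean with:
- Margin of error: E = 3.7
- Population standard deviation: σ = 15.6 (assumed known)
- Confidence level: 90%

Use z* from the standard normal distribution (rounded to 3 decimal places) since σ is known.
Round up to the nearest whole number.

Using z* since population σ is known (z-interval formula).

For 90% confidence, z* = 1.645 (from standard normal table)

Sample size formula for z-interval: n = (z*σ/E)²

n = (1.645 × 15.6 / 3.7)²
  = (6.935676)²
  = 48.1036

Round up to the nearest whole number: n = 49

49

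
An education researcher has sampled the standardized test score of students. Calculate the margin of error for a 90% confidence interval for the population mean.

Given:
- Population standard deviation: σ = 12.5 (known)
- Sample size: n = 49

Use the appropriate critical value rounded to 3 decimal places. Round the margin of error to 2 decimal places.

The population standard deviation σ is known, so use the z-interval margin of error formula.

For 90% confidence, z* = 1.645 (from standard normal table)

Margin of error formula for z-interval: E = z* × σ/√n

E = 1.645 × 12.5/√49
  = 1.645 × 1.785714
  = 2.9375

Rounded to 2 decimal places:

2.94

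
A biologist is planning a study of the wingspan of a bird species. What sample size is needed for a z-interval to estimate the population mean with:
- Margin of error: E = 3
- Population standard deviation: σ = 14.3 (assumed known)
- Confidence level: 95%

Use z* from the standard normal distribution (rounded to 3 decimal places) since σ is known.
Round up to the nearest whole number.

Using z* since population σ is known (z-interval formula).

For 95% confidence, z* = 1.96 (from standard normal table)

Sample size formula for z-interval: n = (z*σ/E)²

n = (1.96 × 14.3 / 3)²
  = (9.342667)²
  = 87.2854

Round up to the nearest whole number: n = 88

88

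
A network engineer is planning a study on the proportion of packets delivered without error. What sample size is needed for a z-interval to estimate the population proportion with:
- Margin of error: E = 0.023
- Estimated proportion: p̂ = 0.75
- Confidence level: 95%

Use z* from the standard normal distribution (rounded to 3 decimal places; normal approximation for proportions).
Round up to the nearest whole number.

Using z* for proportion z-interval (normal approximation).

For 95% confidence, z* = 1.96 (from standard normal table)

Sample size formula for proportion z-interval: n = z*²p̂(1-p̂)/E²

n = 1.96² × 0.75 × 0.25 / 0.023²
  = 3.8416 × 0.1875 / 0.000529
  = 1361.6257

Round up to the nearest whole number: n = 1362

1362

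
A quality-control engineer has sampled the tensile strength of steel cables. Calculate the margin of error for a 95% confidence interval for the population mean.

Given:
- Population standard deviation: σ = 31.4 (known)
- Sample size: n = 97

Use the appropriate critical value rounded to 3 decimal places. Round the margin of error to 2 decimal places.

The population standard deviation σ is known, so use the z-interval margin of error formula.

For 95% confidence, z* = 1.96 (from standard normal table)

Margin of error formula for z-interval: E = z* × σ/√n

E = 1.96 × 31.4/√97
  = 1.96 × 3.188187
  = 6.2488

Rounded to 2 decimal places:

6.25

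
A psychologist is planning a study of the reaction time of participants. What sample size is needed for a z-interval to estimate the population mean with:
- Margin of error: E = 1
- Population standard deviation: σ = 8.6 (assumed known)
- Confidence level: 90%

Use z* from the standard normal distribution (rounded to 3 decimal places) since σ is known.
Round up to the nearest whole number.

Using z* since population σ is known (z-interval formula).

For 90% confidence, z* = 1.645 (from standard normal table)

Sample size formula for z-interval: n = (z*σ/E)²

n = (1.645 × 8.6 / 1)²
  = (14.147000)²
  = 200.1376

Round up to the nearest whole number: n = 201

201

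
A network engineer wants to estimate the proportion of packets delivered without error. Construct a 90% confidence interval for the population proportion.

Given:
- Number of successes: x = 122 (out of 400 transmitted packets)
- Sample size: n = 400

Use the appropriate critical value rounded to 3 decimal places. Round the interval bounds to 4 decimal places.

Sample proportion: p̂ = 122/400 = 0.305000

Check conditions for normal approximation:
  np̂ = 122 ≥ 10 ✓
  n(1-p̂) = 278 ≥ 10 ✓

The sample is large enough, so use a z-interval (normal approximation) for the proportion.

For 90% confidence, z* = 1.645 (from standard normal table)

Standard error: SE = √(p̂(1-p̂)/n) = √(0.305000×0.695000/400) = 0.02302037

Margin of error: E = z* × SE = 1.645 × 0.02302037 = 0.037869

Z-interval: p̂ ± E = 0.305000 ± 0.037869 = (0.267131, 0.342869)

Rounded to 4 decimal places:

(0.2671, 0.3429)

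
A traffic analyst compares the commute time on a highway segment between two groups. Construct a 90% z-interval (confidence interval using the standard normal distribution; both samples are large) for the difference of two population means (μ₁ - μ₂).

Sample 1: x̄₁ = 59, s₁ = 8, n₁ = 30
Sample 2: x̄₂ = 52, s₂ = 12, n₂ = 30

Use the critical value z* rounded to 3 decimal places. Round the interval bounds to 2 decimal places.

Both samples are large (n₁ = 30 ≥ 30, n₂ = 30 ≥ 30), so a z-interval for the difference of means applies.

Point estimate: x̄₁ - x̄₂ = 59 - 52 = 7

Standard error: SE = √(s₁²/n₁ + s₂²/n₂)
= √(8²/30 + 12²/30)
= √(2.133333 + 4.800000)
= 2.633122

For 90% confidence, z* = 1.645 (from standard normal table)
Margin of error: E = z* × SE = 1.645 × 2.633122 = 4.3315

Z-interval: (x̄₁ - x̄₂) ± E = 7 ± 4.3315 = (2.6685, 11.3315)

Rounded to 2 decimal places:

(2.67, 11.33)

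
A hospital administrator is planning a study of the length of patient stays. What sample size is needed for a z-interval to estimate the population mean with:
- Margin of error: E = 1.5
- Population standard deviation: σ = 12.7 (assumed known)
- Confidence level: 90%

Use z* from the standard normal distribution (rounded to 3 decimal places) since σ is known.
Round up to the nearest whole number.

Using z* since population σ is known (z-interval formula).

For 90% confidence, z* = 1.645 (from standard normal table)

Sample size formula for z-interval: n = (z*σ/E)²

n = (1.645 × 12.7 / 1.5)²
  = (13.927667)²
  = 193.9799

Round up to the nearest whole number: n = 194

194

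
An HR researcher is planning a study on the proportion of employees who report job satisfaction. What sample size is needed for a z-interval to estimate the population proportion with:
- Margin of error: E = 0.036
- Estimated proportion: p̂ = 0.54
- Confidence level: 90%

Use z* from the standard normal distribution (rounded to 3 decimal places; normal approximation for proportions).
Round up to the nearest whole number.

Using z* for proportion z-interval (normal approximation).

For 90% confidence, z* = 1.645 (from standard normal table)

Sample size formula for proportion z-interval: n = z*²p̂(1-p̂)/E²

n = 1.645² × 0.54 × 0.46 / 0.036²
  = 2.706025 × 0.2484 / 0.001296
  = 518.6548

Round up to the nearest whole number: n = 519

519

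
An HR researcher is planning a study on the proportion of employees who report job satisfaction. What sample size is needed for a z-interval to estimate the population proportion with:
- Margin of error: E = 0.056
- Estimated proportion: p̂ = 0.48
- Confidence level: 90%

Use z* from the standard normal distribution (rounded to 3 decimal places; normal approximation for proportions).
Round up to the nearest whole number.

Using z* for proportion z-interval (normal approximation).

For 90% confidence, z* = 1.645 (from standard normal table)

Sample size formula for proportion z-interval: n = z*²p̂(1-p̂)/E²

n = 1.645² × 0.48 × 0.52 / 0.056²
  = 2.706025 × 0.2496 / 0.003136
  = 215.3775

Round up to the nearest whole number: n = 216

216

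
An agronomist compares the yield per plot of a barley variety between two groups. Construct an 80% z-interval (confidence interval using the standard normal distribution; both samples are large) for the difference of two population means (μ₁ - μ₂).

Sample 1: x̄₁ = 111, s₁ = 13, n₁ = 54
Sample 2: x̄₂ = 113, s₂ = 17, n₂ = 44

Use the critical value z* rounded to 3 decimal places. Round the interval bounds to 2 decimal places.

Both samples are large (n₁ = 54 ≥ 30, n₂ = 44 ≥ 30), so a z-interval for the difference of means applies.

Point estimate: x̄₁ - x̄₂ = 111 - 113 = -2

Standard error: SE = √(s₁²/n₁ + s₂²/n₂)
= √(13²/54 + 17²/44)
= √(3.129630 + 6.568182)
= 3.114131

For 80% confidence, z* = 1.282 (from standard normal table)
Margin of error: E = z* × SE = 1.282 × 3.114131 = 3.9923

Z-interval: (x̄₁ - x̄₂) ± E = -2 ± 3.9923 = (-5.9923, 1.9923)

Rounded to 2 decimal places:

(-5.99, 1.99)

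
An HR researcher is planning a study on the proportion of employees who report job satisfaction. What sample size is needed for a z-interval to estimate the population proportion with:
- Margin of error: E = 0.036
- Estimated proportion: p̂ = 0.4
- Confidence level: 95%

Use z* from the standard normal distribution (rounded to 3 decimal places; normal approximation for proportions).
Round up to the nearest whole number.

Using z* for proportion z-interval (normal approximation).

For 95% confidence, z* = 1.96 (from standard normal table)

Sample size formula for proportion z-interval: n = z*²p̂(1-p̂)/E²

n = 1.96² × 0.4 × 0.6 / 0.036²
  = 3.8416 × 0.24 / 0.001296
  = 711.4074

Round up to the nearest whole number: n = 712

712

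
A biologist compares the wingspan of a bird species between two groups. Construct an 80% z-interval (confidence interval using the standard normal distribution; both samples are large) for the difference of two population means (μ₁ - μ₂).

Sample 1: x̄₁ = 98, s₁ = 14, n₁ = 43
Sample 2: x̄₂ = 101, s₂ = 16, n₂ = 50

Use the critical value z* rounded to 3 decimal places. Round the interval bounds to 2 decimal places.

Both samples are large (n₁ = 43 ≥ 30, n₂ = 50 ≥ 30), so a z-interval for the difference of means applies.

Point estimate: x̄₁ - x̄₂ = 98 - 101 = -3

Standard error: SE = √(s₁²/n₁ + s₂²/n₂)
= √(14²/43 + 16²/50)
= √(4.558140 + 5.120000)
= 3.110971

For 80% confidence, z* = 1.282 (from standard normal table)
Margin of error: E = z* × SE = 1.282 × 3.110971 = 3.9883

Z-interval: (x̄₁ - x̄₂) ± E = -3 ± 3.9883 = (-6.9883, 0.9883)

Rounded to 2 decimal places:

(-6.99, 0.99)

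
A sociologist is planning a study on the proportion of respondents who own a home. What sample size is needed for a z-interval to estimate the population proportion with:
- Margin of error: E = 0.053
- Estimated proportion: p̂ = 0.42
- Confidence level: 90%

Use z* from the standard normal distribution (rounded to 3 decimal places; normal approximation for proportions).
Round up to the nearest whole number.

Using z* for proportion z-interval (normal approximation).

For 90% confidence, z* = 1.645 (from standard normal table)

Sample size formula for proportion z-interval: n = z*²p̂(1-p̂)/E²

n = 1.645² × 0.42 × 0.58 / 0.053²
  = 2.706025 × 0.2436 / 0.002809
  = 234.6699

Round up to the nearest whole number: n = 235

235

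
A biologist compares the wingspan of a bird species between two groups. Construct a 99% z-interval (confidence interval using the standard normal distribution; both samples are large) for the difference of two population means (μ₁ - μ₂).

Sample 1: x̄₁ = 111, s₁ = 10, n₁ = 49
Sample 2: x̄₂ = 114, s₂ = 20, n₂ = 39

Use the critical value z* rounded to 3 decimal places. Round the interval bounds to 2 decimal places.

Both samples are large (n₁ = 49 ≥ 30, n₂ = 39 ≥ 30), so a z-interval for the difference of means applies.

Point estimate: x̄₁ - x̄₂ = 111 - 114 = -3

Standard error: SE = √(s₁²/n₁ + s₂²/n₂)
= √(10²/49 + 20²/39)
= √(2.040816 + 10.256410)
= 3.506740

For 99% confidence, z* = 2.576 (from standard normal table)
Margin of error: E = z* × SE = 2.576 × 3.506740 = 9.0334

Z-interval: (x̄₁ - x̄₂) ± E = -3 ± 9.0334 = (-12.0334, 6.0334)

Rounded to 2 decimal places:

(-12.03, 6.03)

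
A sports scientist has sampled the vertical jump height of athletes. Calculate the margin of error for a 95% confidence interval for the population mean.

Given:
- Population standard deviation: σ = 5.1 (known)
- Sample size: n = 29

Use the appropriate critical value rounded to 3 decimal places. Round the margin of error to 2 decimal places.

The population standard deviation σ is known, so use the z-interval margin of error formula.

For 95% confidence, z* = 1.96 (from standard normal table)

Margin of error formula for z-interval: E = z* × σ/√n

E = 1.96 × 5.1/√29
  = 1.96 × 0.947046
  = 1.8562

Rounded to 2 decimal places:

1.86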